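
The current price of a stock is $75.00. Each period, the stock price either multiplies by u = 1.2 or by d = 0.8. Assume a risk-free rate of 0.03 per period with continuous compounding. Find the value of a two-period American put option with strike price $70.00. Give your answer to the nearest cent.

$4.11

Risk-neutral probability p = (e^0.03 − 0.8)/(1.2 − 0.8) = 0.2305/0.4000 = 0.5761
Terminal stock prices: S_uu = 108, S_ud = 72, S_dd = 48
Terminal payoffs (K − S): max(-38, 0) = 0, max(-2, 0) = 0, max(22, 0) = 22
Node u (S = 90): continuation = e^(−0.03)·[0.5761·0.0000 + 0.4239·0.0000] = 0.0000; exercise value = 0.0000 ≤ continuation, so V_u = 0.0000
Node d (S = 60): continuation = e^(−0.03)·[0.5761·0.0000 + 0.4239·22.0000] = 9.0494; exercise value = 10.0000 > continuation, so V_d = 10.0000 (exercise)
Node 0 (S = 75): continuation = e^(−0.03)·[0.5761·0.0000 + 0.4239·10.0000] = 4.1134; exercise value = 0.0000 ≤ continuation, so V_0 = 4.1134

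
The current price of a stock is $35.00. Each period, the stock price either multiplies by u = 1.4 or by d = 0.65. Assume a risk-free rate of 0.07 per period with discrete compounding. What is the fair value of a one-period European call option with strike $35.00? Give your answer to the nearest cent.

Risk-neutral probability p = (1 + 0.07 − 0.65)/(1.4 − 0.65) = 0.4200/0.7500 = 0.5600
Terminal stock prices: S_u = 49, S_d = 22.75
Terminal payoffs (S − K): max(14, 0) = 14, max(-12.25, 0) = 0
Node 0 (S = 35): V_0 = 1/1.07·[0.5600·14.0000 + 0.4400·0.0000] = 7.3271

$7.33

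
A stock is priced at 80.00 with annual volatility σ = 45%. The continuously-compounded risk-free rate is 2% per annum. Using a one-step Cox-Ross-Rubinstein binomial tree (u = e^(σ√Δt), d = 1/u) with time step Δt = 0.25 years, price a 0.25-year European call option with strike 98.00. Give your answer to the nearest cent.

0.99

CRR parameters: u = e^(σ√Δt) = e^(0.45·√0.25) = 1.2523, d = 1/u = 0.7985
Per-period rate: rΔt = 0.02·0.25 = 0.005, so R = e^0.005 = 1.0050
Risk-neutral probability p = (e^0.005 − 0.7985)/(1.2523 − 0.7985) = 0.2065/0.4538 = 0.4550
Terminal stock prices: S_u = 100.2, S_d = 63.88
Terminal payoffs (S − K): max(2.186, 0) = 2.186, max(-34.12, 0) = 0
Node 0 (S = 80): V_0 = e^(−0.005)·[0.4550·2.1858 + 0.5450·0.0000] = 0.9897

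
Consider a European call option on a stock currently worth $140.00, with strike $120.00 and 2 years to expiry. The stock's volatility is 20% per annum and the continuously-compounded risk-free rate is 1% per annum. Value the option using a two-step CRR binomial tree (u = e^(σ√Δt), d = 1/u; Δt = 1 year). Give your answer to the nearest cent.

CRR parameters: u = e^(σ√Δt) = e^(0.2·√1) = 1.2214, d = 1/u = 0.8187
Per-period rate: rΔt = 0.01·1 = 0.01, so R = e^0.01 = 1.0101
Risk-neutral probability p = (e^0.01 − 0.8187)/(1.2214 − 0.8187) = 0.1913/0.4027 = 0.4751
Terminal stock prices: S_uu = 208.9, S_ud = 140, S_dd = 93.84
Terminal payoffs (S − K): max(88.86, 0) = 88.86, max(20, 0) = 20, max(-26.16, 0) = 0
Node u (S = 171): V_u = e^(−0.01)·[0.4751·88.8555 + 0.5249·20.0000] = 52.1904
Node d (S = 114.6): V_d = e^(−0.01)·[0.4751·20.0000 + 0.5249·0.0000] = 9.4079
Node 0 (S = 140): V_0 = e^(−0.01)·[0.4751·52.1904 + 0.5249·9.4079] = 29.4391

$29.44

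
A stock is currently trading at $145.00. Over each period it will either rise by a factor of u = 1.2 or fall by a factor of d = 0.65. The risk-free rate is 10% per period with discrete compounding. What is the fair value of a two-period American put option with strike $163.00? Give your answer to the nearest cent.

Risk-neutral probability p = (1 + 0.1 − 0.65)/(1.2 − 0.65) = 0.4500/0.5500 = 0.8182
Terminal stock prices: S_uu = 208.8, S_ud = 113.1, S_dd = 61.26
Terminal payoffs (K − S): max(-45.8, 0) = 0, max(49.9, 0) = 49.9, max(101.7, 0) = 101.7
Node u (S = 174): continuation = 1/1.1·[0.8182·0.0000 + 0.1818·49.9000] = 8.2479; exercise value = 0.0000 ≤ continuation, so V_u = 8.2479
Node d (S = 94.25): continuation = 1/1.1·[0.8182·49.9000 + 0.1818·101.7375] = 53.9318; exercise value = 68.7500 > continuation, so V_d = 68.7500 (exercise)
Node 0 (S = 145): continuation = 1/1.1·[0.8182·8.2479 + 0.1818·68.7500] = 17.4985; exercise value = 18.0000 > continuation, so V_0 = 18.0000 (exercise)

$18.00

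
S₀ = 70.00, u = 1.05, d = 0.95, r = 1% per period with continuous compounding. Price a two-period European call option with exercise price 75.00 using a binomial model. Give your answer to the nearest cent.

Risk-neutral probability p = (e^0.01 − 0.95)/(1.05 − 0.95) = 0.0601/0.1000 = 0.6005
Terminal stock prices: S_uu = 77.17, S_ud = 69.83, S_dd = 63.17
Terminal payoffs (S − K): max(2.175, 0) = 2.175, max(-5.175, 0) = 0, max(-11.83, 0) = 0
Node u (S = 73.5): V_u = e^(−0.01)·[0.6005·2.1750 + 0.3995·0.0000] = 1.2931
Node d (S = 66.5): V_d = e^(−0.01)·[0.6005·0.0000 + 0.3995·0.0000] = 0.0000
Node 0 (S = 70): V_0 = e^(−0.01)·[0.6005·1.2931 + 0.3995·0.0000] = 0.7688

0.77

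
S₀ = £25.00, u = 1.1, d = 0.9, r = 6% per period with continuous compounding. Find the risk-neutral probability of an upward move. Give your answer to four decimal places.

p = 0.8092

Risk-neutral probability p = (e^0.06 − 0.9)/(1.1 − 0.9) = 0.1618/0.2000 = 0.8092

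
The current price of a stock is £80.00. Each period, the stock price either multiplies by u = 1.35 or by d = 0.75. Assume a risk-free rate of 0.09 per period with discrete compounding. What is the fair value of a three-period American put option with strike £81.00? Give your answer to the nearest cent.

Risk-neutral probability p = (1 + 0.09 − 0.75)/(1.35 − 0.75) = 0.3400/0.6000 = 0.5667
Terminal stock prices: S_uuu = 196.8, S_uud = 109.4, S_udd = 60.75, S_ddd = 33.75
Terminal payoffs (K − S): max(-115.8, 0) = 0, max(-28.35, 0) = 0, max(20.25, 0) = 20.25, max(47.25, 0) = 47.25
Node uu (S = 145.8): continuation = 1/1.09·[0.5667·0.0000 + 0.4333·0.0000] = 0.0000; exercise value = 0.0000 ≤ continuation, so V_uu = 0.0000
Node ud (S = 81): continuation = 1/1.09·[0.5667·0.0000 + 0.4333·20.2500] = 8.0505; exercise value = 0.0000 ≤ continuation, so V_ud = 8.0505
Node dd (S = 45): continuation = 1/1.09·[0.5667·20.2500 + 0.4333·47.2500] = 29.3119; exercise value = 36.0000 > continuation, so V_dd = 36.0000 (exercise)
Node u (S = 108): continuation = 1/1.09·[0.5667·0.0000 + 0.4333·8.0505] = 3.2005; exercise value = 0.0000 ≤ continuation, so V_u = 3.2005
Node d (S = 60): continuation = 1/1.09·[0.5667·8.0505 + 0.4333·36.0000] = 18.4972; exercise value = 21.0000 > continuation, so V_d = 21.0000 (exercise)
Node 0 (S = 80): continuation = 1/1.09·[0.5667·3.2005 + 0.4333·21.0000] = 10.0125; exercise value = 1.0000 ≤ continuation, so V_0 = 10.0125

£10.01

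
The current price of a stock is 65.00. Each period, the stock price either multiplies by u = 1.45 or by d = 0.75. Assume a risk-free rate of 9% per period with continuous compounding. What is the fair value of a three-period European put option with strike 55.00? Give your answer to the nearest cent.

3.34

Risk-neutral probability p = (e^0.09 − 0.75)/(1.45 − 0.75) = 0.3442/0.7000 = 0.4917
Terminal stock prices: S_uuu = 198.2, S_uud = 102.5, S_udd = 53.02, S_ddd = 27.42
Terminal payoffs (K − S): max(-143.2, 0) = 0, max(-47.5, 0) = 0, max(1.984, 0) = 1.984, max(27.58, 0) = 27.58
Node uu (S = 136.7): V_uu = e^(−0.09)·[0.4917·0.0000 + 0.5083·0.0000] = 0.0000
Node ud (S = 70.69): V_ud = e^(−0.09)·[0.4917·0.0000 + 0.5083·1.9844] = 0.9219
Node dd (S = 36.56): V_dd = e^(−0.09)·[0.4917·1.9844 + 0.5083·27.5781] = 13.7037
Node u (S = 94.25): V_u = e^(−0.09)·[0.4917·0.0000 + 0.5083·0.9219] = 0.4283
Node d (S = 48.75): V_d = e^(−0.09)·[0.4917·0.9219 + 0.5083·13.7037] = 6.7806
Node 0 (S = 65): V_0 = e^(−0.09)·[0.4917·0.4283 + 0.5083·6.7806] = 3.3425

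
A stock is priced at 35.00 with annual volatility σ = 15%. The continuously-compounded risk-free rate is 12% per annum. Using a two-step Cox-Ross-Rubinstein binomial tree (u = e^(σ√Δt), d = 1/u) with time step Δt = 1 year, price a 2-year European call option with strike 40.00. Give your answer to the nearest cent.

CRR parameters: u = e^(σ√Δt) = e^(0.15·√1) = 1.1618, d = 1/u = 0.8607
Per-period rate: rΔt = 0.12·1 = 0.12, so R = e^0.12 = 1.1275
Risk-neutral probability p = (e^0.12 − 0.8607)/(1.1618 − 0.8607) = 0.2668/0.3011 = 0.8860
Terminal stock prices: S_uu = 47.25, S_ud = 35, S_dd = 25.93
Terminal payoffs (S − K): max(7.245, 0) = 7.245, max(-5, 0) = 0, max(-14.07, 0) = 0
Node u (S = 40.66): V_u = e^(−0.12)·[0.8860·7.2451 + 0.1140·0.0000] = 5.6931
Node d (S = 30.12): V_d = e^(−0.12)·[0.8860·0.0000 + 0.1140·0.0000] = 0.0000
Node 0 (S = 35): V_0 = e^(−0.12)·[0.8860·5.6931 + 0.1140·0.0000] = 4.4735

4.47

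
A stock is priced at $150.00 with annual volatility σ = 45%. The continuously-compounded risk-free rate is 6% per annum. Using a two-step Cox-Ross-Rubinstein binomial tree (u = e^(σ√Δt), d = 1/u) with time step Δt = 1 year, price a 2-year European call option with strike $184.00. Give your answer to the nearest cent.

CRR parameters: u = e^(σ√Δt) = e^(0.45·√1) = 1.5683, d = 1/u = 0.6376
Per-period rate: rΔt = 0.06·1 = 0.06, so R = e^0.06 = 1.0618
Risk-neutral probability p = (e^0.06 − 0.6376)/(1.5683 − 0.6376) = 0.4242/0.9307 = 0.4558
Terminal stock prices: S_uu = 368.9, S_ud = 150, S_dd = 60.99
Terminal payoffs (S − K): max(184.9, 0) = 184.9, max(-34, 0) = 0, max(-123, 0) = 0
Node u (S = 235.2): V_u = e^(−0.06)·[0.4558·184.9405 + 0.5442·0.0000] = 79.3873
Node d (S = 95.64): V_d = e^(−0.06)·[0.4558·0.0000 + 0.5442·0.0000] = 0.0000
Node 0 (S = 150): V_0 = e^(−0.06)·[0.4558·79.3873 + 0.5442·0.0000] = 34.0777

$34.08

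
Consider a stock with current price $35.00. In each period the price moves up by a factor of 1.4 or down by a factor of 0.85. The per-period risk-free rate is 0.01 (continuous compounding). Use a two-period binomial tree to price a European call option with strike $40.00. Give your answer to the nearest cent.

Risk-neutral probability p = (e^0.01 − 0.85)/(1.4 − 0.85) = 0.1601/0.5500 = 0.2910
Terminal stock prices: S_uu = 68.6, S_ud = 41.65, S_dd = 25.29
Terminal payoffs (S − K): max(28.6, 0) = 28.6, max(1.65, 0) = 1.65, max(-14.71, 0) = 0
Node u (S = 49): V_u = e^(−0.01)·[0.2910·28.6000 + 0.7090·1.6500] = 9.3980
Node d (S = 29.75): V_d = e^(−0.01)·[0.2910·1.6500 + 0.7090·0.0000] = 0.4754
Node 0 (S = 35): V_0 = e^(−0.01)·[0.2910·9.3980 + 0.7090·0.4754] = 3.0413

$3.04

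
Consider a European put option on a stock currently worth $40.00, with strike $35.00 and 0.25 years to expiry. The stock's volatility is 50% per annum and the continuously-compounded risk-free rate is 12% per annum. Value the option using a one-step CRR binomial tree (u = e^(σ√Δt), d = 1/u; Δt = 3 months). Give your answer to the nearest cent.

$1.87

CRR parameters: u = e^(σ√Δt) = e^(0.5·√0.25) = 1.2840, d = 1/u = 0.7788
Per-period rate: rΔt = 0.12·0.25 = 0.03, so R = e^0.03 = 1.0305
Risk-neutral probability p = (e^0.03 − 0.7788)/(1.2840 − 0.7788) = 0.2517/0.5052 = 0.4981
Terminal stock prices: S_u = 51.36, S_d = 31.15
Terminal payoffs (K − S): max(-16.36, 0) = 0, max(3.848, 0) = 3.848
Node 0 (S = 40): V_0 = e^(−0.03)·[0.4981·0.0000 + 0.5019·3.8480] = 1.8742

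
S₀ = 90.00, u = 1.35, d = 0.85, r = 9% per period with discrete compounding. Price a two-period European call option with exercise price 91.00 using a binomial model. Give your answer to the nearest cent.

19.32

Risk-neutral probability p = (1 + 0.09 − 0.85)/(1.35 − 0.85) = 0.2400/0.5000 = 0.4800
Terminal stock prices: S_uu = 164, S_ud = 103.3, S_dd = 65.02
Terminal payoffs (S − K): max(73.03, 0) = 73.03, max(12.28, 0) = 12.28, max(-25.98, 0) = 0
Node u (S = 121.5): V_u = 1/1.09·[0.4800·73.0250 + 0.5200·12.2750] = 38.0138
Node d (S = 76.5): V_d = 1/1.09·[0.4800·12.2750 + 0.5200·0.0000] = 5.4055
Node 0 (S = 90): V_0 = 1/1.09·[0.4800·38.0138 + 0.5200·5.4055] = 19.3188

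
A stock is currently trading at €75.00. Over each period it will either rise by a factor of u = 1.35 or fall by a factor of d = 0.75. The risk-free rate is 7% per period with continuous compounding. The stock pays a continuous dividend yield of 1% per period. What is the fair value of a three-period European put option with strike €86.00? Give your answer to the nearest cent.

Per-period risk-free factor R = e^0.07 = 1.0725; dividend-adjusted growth = e^(0.07−0.01) = 1.0618.
Risk-neutral probability p = (1.0618 − 0.75)/(1.35 − 0.75) = 0.3118/0.6000 = 0.5197
Terminal stock prices: S_uuu = 184.5, S_uud = 102.5, S_udd = 56.95, S_ddd = 31.64
Terminal payoffs (K − S): max(-98.53, 0) = 0, max(-16.52, 0) = 0, max(29.05, 0) = 29.05, max(54.36, 0) = 54.36
Node uu (S = 136.7): V_uu = e^(−0.07)·[0.5197·0.0000 + 0.4803·0.0000] = 0.0000
Node ud (S = 75.94): V_ud = e^(−0.07)·[0.5197·0.0000 + 0.4803·29.0469] = 13.0073
Node dd (S = 42.19): V_dd = e^(−0.07)·[0.5197·29.0469 + 0.4803·54.3594] = 38.4181
Node u (S = 101.2): V_u = e^(−0.07)·[0.5197·0.0000 + 0.4803·13.0073] = 5.8247
Node d (S = 56.25): V_d = e^(−0.07)·[0.5197·13.0073 + 0.4803·38.4181] = 23.5070
Node 0 (S = 75): V_0 = e^(−0.07)·[0.5197·5.8247 + 0.4803·23.5070] = 13.3491

€13.35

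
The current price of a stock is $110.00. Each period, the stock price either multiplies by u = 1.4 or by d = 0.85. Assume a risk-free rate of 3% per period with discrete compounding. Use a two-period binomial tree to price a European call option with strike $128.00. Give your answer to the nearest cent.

$10.05

Risk-neutral probability p = (1 + 0.03 − 0.85)/(1.4 − 0.85) = 0.1800/0.5500 = 0.3273
Terminal stock prices: S_uu = 215.6, S_ud = 130.9, S_dd = 79.47
Terminal payoffs (S − K): max(87.6, 0) = 87.6, max(2.9, 0) = 2.9, max(-48.53, 0) = 0
Node u (S = 154): V_u = 1/1.03·[0.3273·87.6000 + 0.6727·2.9000] = 29.7282
Node d (S = 93.5): V_d = 1/1.03·[0.3273·2.9000 + 0.6727·0.0000] = 0.9214
Node 0 (S = 110): V_0 = 1/1.03·[0.3273·29.7282 + 0.6727·0.9214] = 10.0477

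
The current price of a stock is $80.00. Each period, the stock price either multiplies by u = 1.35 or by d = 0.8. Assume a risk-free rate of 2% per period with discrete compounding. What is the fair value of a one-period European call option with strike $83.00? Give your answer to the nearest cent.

$9.80

Risk-neutral probability p = (1 + 0.02 − 0.8)/(1.35 − 0.8) = 0.2200/0.5500 = 0.4000
Terminal stock prices: S_u = 108, S_d = 64
Terminal payoffs (S − K): max(25, 0) = 25, max(-19, 0) = 0
Node 0 (S = 80): V_0 = 1/1.02·[0.4000·25.0000 + 0.6000·0.0000] = 9.8039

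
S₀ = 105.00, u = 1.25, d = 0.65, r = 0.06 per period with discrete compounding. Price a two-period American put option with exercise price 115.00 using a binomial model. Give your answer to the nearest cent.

19.68

Risk-neutral probability p = (1 + 0.06 − 0.65)/(1.25 − 0.65) = 0.4100/0.6000 = 0.6833
Terminal stock prices: S_uu = 164.1, S_ud = 85.31, S_dd = 44.36
Terminal payoffs (K − S): max(-49.06, 0) = 0, max(29.69, 0) = 29.69, max(70.64, 0) = 70.64
Node u (S = 131.2): continuation = 1/1.06·[0.6833·0.0000 + 0.3167·29.6875] = 8.8689; exercise value = 0.0000 ≤ continuation, so V_u = 8.8689
Node d (S = 68.25): continuation = 1/1.06·[0.6833·29.6875 + 0.3167·70.6375] = 40.2406; exercise value = 46.7500 > continuation, so V_d = 46.7500 (exercise)
Node 0 (S = 105): continuation = 1/1.06·[0.6833·8.8689 + 0.3167·46.7500] = 19.6836; exercise value = 10.0000 ≤ continuation, so V_0 = 19.6836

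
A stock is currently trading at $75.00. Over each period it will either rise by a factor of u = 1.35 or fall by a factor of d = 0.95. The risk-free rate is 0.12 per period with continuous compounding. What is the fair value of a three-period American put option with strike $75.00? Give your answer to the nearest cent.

$1.85

Risk-neutral probability p = (e^0.12 − 0.95)/(1.35 − 0.95) = 0.1775/0.4000 = 0.4437
Terminal stock prices: S_uuu = 184.5, S_uud = 129.9, S_udd = 91.38, S_ddd = 64.3
Terminal payoffs (K − S): max(-109.5, 0) = 0, max(-54.85, 0) = 0, max(-16.38, 0) = 0, max(10.7, 0) = 10.7
Node uu (S = 136.7): continuation = e^(−0.12)·[0.4437·0.0000 + 0.5563·0.0000] = 0.0000; exercise value = 0.0000 ≤ continuation, so V_uu = 0.0000
Node ud (S = 96.19): continuation = e^(−0.12)·[0.4437·0.0000 + 0.5563·0.0000] = 0.0000; exercise value = 0.0000 ≤ continuation, so V_ud = 0.0000
Node dd (S = 67.69): continuation = e^(−0.12)·[0.4437·0.0000 + 0.5563·10.6969] = 5.2774; exercise value = 7.3125 > continuation, so V_dd = 7.3125 (exercise)
Node u (S = 101.2): continuation = e^(−0.12)·[0.4437·0.0000 + 0.5563·0.0000] = 0.0000; exercise value = 0.0000 ≤ continuation, so V_u = 0.0000
Node d (S = 71.25): continuation = e^(−0.12)·[0.4437·0.0000 + 0.5563·7.3125] = 3.6077; exercise value = 3.7500 > continuation, so V_d = 3.7500 (exercise)
Node 0 (S = 75): continuation = e^(−0.12)·[0.4437·0.0000 + 0.5563·3.7500] = 1.8501; exercise value = 0.0000 ≤ continuation, so V_0 = 1.8501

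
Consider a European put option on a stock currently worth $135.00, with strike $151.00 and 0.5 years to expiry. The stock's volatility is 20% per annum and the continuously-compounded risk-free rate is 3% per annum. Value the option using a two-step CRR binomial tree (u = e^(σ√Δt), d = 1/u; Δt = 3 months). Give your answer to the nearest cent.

$17.35

CRR parameters: u = e^(σ√Δt) = e^(0.2·√0.25) = 1.1052, d = 1/u = 0.9048
Per-period rate: rΔt = 0.03·0.25 = 0.0075, so R = e^0.0075 = 1.0075
Risk-neutral probability p = (e^0.0075 − 0.9048)/(1.1052 − 0.9048) = 0.1027/0.2003 = 0.5126
Terminal stock prices: S_uu = 164.9, S_ud = 135, S_dd = 110.5
Terminal payoffs (K − S): max(-13.89, 0) = 0, max(16, 0) = 16, max(40.47, 0) = 40.47
Node u (S = 149.2): V_u = e^(−0.0075)·[0.5126·0.0000 + 0.4874·16.0000] = 7.7401
Node d (S = 122.2): V_d = e^(−0.0075)·[0.5126·16.0000 + 0.4874·40.4713] = 27.7187
Node 0 (S = 135): V_0 = e^(−0.0075)·[0.5126·7.7401 + 0.4874·27.7187] = 17.3471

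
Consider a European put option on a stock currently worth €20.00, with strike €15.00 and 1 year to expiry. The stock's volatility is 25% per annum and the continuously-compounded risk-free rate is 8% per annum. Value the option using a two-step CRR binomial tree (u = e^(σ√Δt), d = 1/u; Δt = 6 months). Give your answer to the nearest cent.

CRR parameters: u = e^(σ√Δt) = e^(0.25·√0.5) = 1.1934, d = 1/u = 0.8380
Per-period rate: rΔt = 0.08·0.5 = 0.04, so R = e^0.04 = 1.0408
Risk-neutral probability p = (e^0.04 − 0.8380)/(1.1934 − 0.8380) = 0.2028/0.3554 = 0.5708
Terminal stock prices: S_uu = 28.48, S_ud = 20, S_dd = 14.04
Terminal payoffs (K − S): max(-13.48, 0) = 0, max(-5, 0) = 0, max(0.9562, 0) = 0.9562
Node u (S = 23.87): V_u = e^(−0.04)·[0.5708·0.0000 + 0.4292·0.0000] = 0.0000
Node d (S = 16.76): V_d = e^(−0.04)·[0.5708·0.0000 + 0.4292·0.9562] = 0.3944
Node 0 (S = 20): V_0 = e^(−0.04)·[0.5708·0.0000 + 0.4292·0.3944] = 0.1626

€0.16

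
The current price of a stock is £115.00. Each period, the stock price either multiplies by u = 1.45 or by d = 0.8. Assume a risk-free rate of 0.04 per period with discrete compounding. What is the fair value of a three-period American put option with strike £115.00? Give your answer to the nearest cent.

£17.39

Risk-neutral probability p = (1 + 0.04 − 0.8)/(1.45 − 0.8) = 0.2400/0.6500 = 0.3692
Terminal stock prices: S_uuu = 350.6, S_uud = 193.4, S_udd = 106.7, S_ddd = 58.88
Terminal payoffs (K − S): max(-235.6, 0) = 0, max(-78.43, 0) = 0, max(8.28, 0) = 8.28, max(56.12, 0) = 56.12
Node uu (S = 241.8): continuation = 1/1.04·[0.3692·0.0000 + 0.6308·0.0000] = 0.0000; exercise value = 0.0000 ≤ continuation, so V_uu = 0.0000
Node ud (S = 133.4): continuation = 1/1.04·[0.3692·0.0000 + 0.6308·8.2800] = 5.0219; exercise value = 0.0000 ≤ continuation, so V_ud = 5.0219
Node dd (S = 73.6): continuation = 1/1.04·[0.3692·8.2800 + 0.6308·56.1200] = 36.9769; exercise value = 41.4000 > continuation, so V_dd = 41.4000 (exercise)
Node u (S = 166.8): continuation = 1/1.04·[0.3692·0.0000 + 0.6308·5.0219] = 3.0458; exercise value = 0.0000 ≤ continuation, so V_u = 3.0458
Node d (S = 92): continuation = 1/1.04·[0.3692·5.0219 + 0.6308·41.4000] = 26.8924; exercise value = 23.0000 ≤ continuation, so V_d = 26.8924
Node 0 (S = 115): continuation = 1/1.04·[0.3692·3.0458 + 0.6308·26.8924] = 17.3918; exercise value = 0.0000 ≤ continuation, so V_0 = 17.3918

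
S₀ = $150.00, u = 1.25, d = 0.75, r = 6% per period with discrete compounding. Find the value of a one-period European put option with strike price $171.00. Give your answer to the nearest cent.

Risk-neutral probability p = (1 + 0.06 − 0.75)/(1.25 − 0.75) = 0.3100/0.5000 = 0.6200
Terminal stock prices: S_u = 187.5, S_d = 112.5
Terminal payoffs (K − S): max(-16.5, 0) = 0, max(58.5, 0) = 58.5
Node 0 (S = 150): V_0 = 1/1.06·[0.6200·0.0000 + 0.3800·58.5000] = 20.9717

$20.97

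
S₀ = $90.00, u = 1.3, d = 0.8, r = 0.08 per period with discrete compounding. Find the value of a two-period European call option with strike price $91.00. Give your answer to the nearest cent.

$17.53

Risk-neutral probability p = (1 + 0.08 − 0.8)/(1.3 − 0.8) = 0.2800/0.5000 = 0.5600
Terminal stock prices: S_uu = 152.1, S_ud = 93.6, S_dd = 57.6
Terminal payoffs (S − K): max(61.1, 0) = 61.1, max(2.6, 0) = 2.6, max(-33.4, 0) = 0
Node u (S = 117): V_u = 1/1.08·[0.5600·61.1000 + 0.4400·2.6000] = 32.7407
Node d (S = 72): V_d = 1/1.08·[0.5600·2.6000 + 0.4400·0.0000] = 1.3481
Node 0 (S = 90): V_0 = 1/1.08·[0.5600·32.7407 + 0.4400·1.3481] = 17.5259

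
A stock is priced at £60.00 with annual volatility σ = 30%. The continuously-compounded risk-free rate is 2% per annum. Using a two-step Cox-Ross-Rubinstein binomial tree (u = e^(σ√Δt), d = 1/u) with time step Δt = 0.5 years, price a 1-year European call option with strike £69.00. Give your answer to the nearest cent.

CRR parameters: u = e^(σ√Δt) = e^(0.3·√0.5) = 1.2363, d = 1/u = 0.8089
Per-period rate: rΔt = 0.02·0.5 = 0.01, so R = e^0.01 = 1.0101
Risk-neutral probability p = (e^0.01 − 0.8089)/(1.2363 − 0.8089) = 0.2012/0.4275 = 0.4707
Terminal stock prices: S_uu = 91.71, S_ud = 60, S_dd = 39.26
Terminal payoffs (S − K): max(22.71, 0) = 22.71, max(-9, 0) = 0, max(-29.74, 0) = 0
Node u (S = 74.18): V_u = e^(−0.01)·[0.4707·22.7079 + 0.5293·0.0000] = 10.5817
Node d (S = 48.53): V_d = e^(−0.01)·[0.4707·0.0000 + 0.5293·0.0000] = 0.0000
Node 0 (S = 60): V_0 = e^(−0.01)·[0.4707·10.5817 + 0.5293·0.0000] = 4.9310

£4.93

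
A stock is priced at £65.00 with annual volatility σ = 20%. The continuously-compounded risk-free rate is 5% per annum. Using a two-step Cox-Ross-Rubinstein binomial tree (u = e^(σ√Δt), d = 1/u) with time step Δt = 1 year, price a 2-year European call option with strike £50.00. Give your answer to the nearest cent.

£20.80

CRR parameters: u = e^(σ√Δt) = e^(0.2·√1) = 1.2214, d = 1/u = 0.8187
Per-period rate: rΔt = 0.05·1 = 0.05, so R = e^0.05 = 1.0513
Risk-neutral probability p = (e^0.05 − 0.8187)/(1.2214 − 0.8187) = 0.2325/0.4027 = 0.5775
Terminal stock prices: S_uu = 96.97, S_ud = 65, S_dd = 43.57
Terminal payoffs (S − K): max(46.97, 0) = 46.97, max(15, 0) = 15, max(-6.429, 0) = 0
Node u (S = 79.39): V_u = e^(−0.05)·[0.5775·46.9686 + 0.4225·15.0000] = 31.8297
Node d (S = 53.22): V_d = e^(−0.05)·[0.5775·15.0000 + 0.4225·0.0000] = 8.2399
Node 0 (S = 65): V_0 = e^(−0.05)·[0.5775·31.8297 + 0.4225·8.2399] = 20.7966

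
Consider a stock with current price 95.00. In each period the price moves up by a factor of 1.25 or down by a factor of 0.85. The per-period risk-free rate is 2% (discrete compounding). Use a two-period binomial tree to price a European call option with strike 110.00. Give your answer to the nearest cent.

6.67

Risk-neutral probability p = (1 + 0.02 − 0.85)/(1.25 − 0.85) = 0.1700/0.4000 = 0.4250
Terminal stock prices: S_uu = 148.4, S_ud = 100.9, S_dd = 68.64
Terminal payoffs (S − K): max(38.44, 0) = 38.44, max(-9.062, 0) = 0, max(-41.36, 0) = 0
Node u (S = 118.8): V_u = 1/1.02·[0.4250·38.4375 + 0.5750·0.0000] = 16.0156
Node d (S = 80.75): V_d = 1/1.02·[0.4250·0.0000 + 0.5750·0.0000] = 0.0000
Node 0 (S = 95): V_0 = 1/1.02·[0.4250·16.0156 + 0.5750·0.0000] = 6.6732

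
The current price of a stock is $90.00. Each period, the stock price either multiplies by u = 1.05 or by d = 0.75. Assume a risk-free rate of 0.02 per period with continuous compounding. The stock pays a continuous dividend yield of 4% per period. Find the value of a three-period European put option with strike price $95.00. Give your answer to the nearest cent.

$13.55

Per-period risk-free factor R = e^0.02 = 1.0202; dividend-adjusted growth = e^(0.02−0.04) = 0.9802.
Risk-neutral probability p = (0.9802 − 0.75)/(1.05 − 0.75) = 0.2302/0.3000 = 0.7673
Terminal stock prices: S_uuu = 104.2, S_uud = 74.42, S_udd = 53.16, S_ddd = 37.97
Terminal payoffs (K − S): max(-9.186, 0) = 0, max(20.58, 0) = 20.58, max(41.84, 0) = 41.84, max(57.03, 0) = 57.03
Node uu (S = 99.23): V_uu = e^(−0.02)·[0.7673·0.0000 + 0.2327·20.5812] = 4.6938
Node ud (S = 70.88): V_ud = e^(−0.02)·[0.7673·20.5812 + 0.2327·41.8438] = 25.0229
Node dd (S = 50.62): V_dd = e^(−0.02)·[0.7673·41.8438 + 0.2327·57.0312] = 44.4789
Node u (S = 94.5): V_u = e^(−0.02)·[0.7673·4.6938 + 0.2327·25.0229] = 9.2372
Node d (S = 67.5): V_d = e^(−0.02)·[0.7673·25.0229 + 0.2327·44.4789] = 28.9646
Node 0 (S = 90): V_0 = e^(−0.02)·[0.7673·9.2372 + 0.2327·28.9646] = 13.5534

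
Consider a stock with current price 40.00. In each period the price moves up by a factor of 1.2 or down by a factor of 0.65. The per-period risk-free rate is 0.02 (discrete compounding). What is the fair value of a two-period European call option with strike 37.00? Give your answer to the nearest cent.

8.96

Risk-neutral probability p = (1 + 0.02 − 0.65)/(1.2 − 0.65) = 0.3700/0.5500 = 0.6727
Terminal stock prices: S_uu = 57.6, S_ud = 31.2, S_dd = 16.9
Terminal payoffs (S − K): max(20.6, 0) = 20.6, max(-5.8, 0) = 0, max(-20.1, 0) = 0
Node u (S = 48): V_u = 1/1.02·[0.6727·20.6000 + 0.3273·0.0000] = 13.5865
Node d (S = 26): V_d = 1/1.02·[0.6727·0.0000 + 0.3273·0.0000] = 0.0000
Node 0 (S = 40): V_0 = 1/1.02·[0.6727·13.5865 + 0.3273·0.0000] = 8.9608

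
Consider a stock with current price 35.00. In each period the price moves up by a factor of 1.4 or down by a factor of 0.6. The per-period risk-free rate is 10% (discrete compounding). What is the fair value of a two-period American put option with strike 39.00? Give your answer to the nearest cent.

8.00

Risk-neutral probability p = (1 + 0.1 − 0.6)/(1.4 − 0.6) = 0.5000/0.8000 = 0.6250
Terminal stock prices: S_uu = 68.6, S_ud = 29.4, S_dd = 12.6
Terminal payoffs (K − S): max(-29.6, 0) = 0, max(9.6, 0) = 9.6, max(26.4, 0) = 26.4
Node u (S = 49): continuation = 1/1.1·[0.6250·0.0000 + 0.3750·9.6000] = 3.2727; exercise value = 0.0000 ≤ continuation, so V_u = 3.2727
Node d (S = 21): continuation = 1/1.1·[0.6250·9.6000 + 0.3750·26.4000] = 14.4545; exercise value = 18.0000 > continuation, so V_d = 18.0000 (exercise)
Node 0 (S = 35): continuation = 1/1.1·[0.6250·3.2727 + 0.3750·18.0000] = 7.9959; exercise value = 4.0000 ≤ continuation, so V_0 = 7.9959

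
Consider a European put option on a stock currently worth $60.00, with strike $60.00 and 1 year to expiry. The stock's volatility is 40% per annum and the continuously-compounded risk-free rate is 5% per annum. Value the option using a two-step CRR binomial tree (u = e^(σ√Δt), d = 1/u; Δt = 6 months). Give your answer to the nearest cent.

$6.82

CRR parameters: u = e^(σ√Δt) = e^(0.4·√0.5) = 1.3269, d = 1/u = 0.7536
Per-period rate: rΔt = 0.05·0.5 = 0.025, so R = e^0.025 = 1.0253
Risk-neutral probability p = (e^0.025 − 0.7536)/(1.3269 − 0.7536) = 0.2717/0.5733 = 0.4739
Terminal stock prices: S_uu = 105.6, S_ud = 60, S_dd = 34.08
Terminal payoffs (K − S): max(-45.64, 0) = 0, max(0, 0) = 0, max(25.92, 0) = 25.92
Node u (S = 79.61): V_u = e^(−0.025)·[0.4739·0.0000 + 0.5261·0.0000] = 0.0000
Node d (S = 45.22): V_d = e^(−0.025)·[0.4739·0.0000 + 0.5261·25.9218] = 13.3003
Node 0 (S = 60): V_0 = e^(−0.025)·[0.4739·0.0000 + 0.5261·13.3003] = 6.8243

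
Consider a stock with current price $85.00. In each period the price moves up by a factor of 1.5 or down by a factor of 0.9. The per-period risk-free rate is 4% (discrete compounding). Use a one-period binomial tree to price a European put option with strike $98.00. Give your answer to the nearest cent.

$15.85

Risk-neutral probability p = (1 + 0.04 − 0.9)/(1.5 − 0.9) = 0.1400/0.6000 = 0.2333
Terminal stock prices: S_u = 127.5, S_d = 76.5
Terminal payoffs (K − S): max(-29.5, 0) = 0, max(21.5, 0) = 21.5
Node 0 (S = 85): V_0 = 1/1.04·[0.2333·0.0000 + 0.7667·21.5000] = 15.8494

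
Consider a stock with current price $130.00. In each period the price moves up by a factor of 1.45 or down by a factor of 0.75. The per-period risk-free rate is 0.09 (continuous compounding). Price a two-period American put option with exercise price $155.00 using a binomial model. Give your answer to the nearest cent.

$29.56

Risk-neutral probability p = (e^0.09 − 0.75)/(1.45 − 0.75) = 0.3442/0.7000 = 0.4917
Terminal stock prices: S_uu = 273.3, S_ud = 141.4, S_dd = 73.12
Terminal payoffs (K − S): max(-118.3, 0) = 0, max(13.62, 0) = 13.62, max(81.88, 0) = 81.88
Node u (S = 188.5): continuation = e^(−0.09)·[0.4917·0.0000 + 0.5083·13.6250] = 6.3298; exercise value = 0.0000 ≤ continuation, so V_u = 6.3298
Node d (S = 97.5): continuation = e^(−0.09)·[0.4917·13.6250 + 0.5083·81.8750] = 44.1593; exercise value = 57.5000 > continuation, so V_d = 57.5000 (exercise)
Node 0 (S = 130): continuation = e^(−0.09)·[0.4917·6.3298 + 0.5083·57.5000] = 29.5572; exercise value = 25.0000 ≤ continuation, so V_0 = 29.5572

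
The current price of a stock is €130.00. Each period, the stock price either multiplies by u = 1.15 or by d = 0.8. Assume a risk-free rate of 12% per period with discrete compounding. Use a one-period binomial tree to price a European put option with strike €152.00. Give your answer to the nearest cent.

Risk-neutral probability p = (1 + 0.12 − 0.8)/(1.15 − 0.8) = 0.3200/0.3500 = 0.9143
Terminal stock prices: S_u = 149.5, S_d = 104
Terminal payoffs (K − S): max(2.5, 0) = 2.5, max(48, 0) = 48
Node 0 (S = 130): V_0 = 1/1.12·[0.9143·2.5000 + 0.0857·48.0000] = 5.7143

€5.71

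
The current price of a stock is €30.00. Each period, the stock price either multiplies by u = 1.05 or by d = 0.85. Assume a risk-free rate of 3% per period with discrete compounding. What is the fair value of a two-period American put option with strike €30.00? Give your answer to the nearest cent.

€0.71

Risk-neutral probability p = (1 + 0.03 − 0.85)/(1.05 − 0.85) = 0.1800/0.2000 = 0.9000
Terminal stock prices: S_uu = 33.08, S_ud = 26.77, S_dd = 21.67
Terminal payoffs (K − S): max(-3.075, 0) = 0, max(3.225, 0) = 3.225, max(8.325, 0) = 8.325
Node u (S = 31.5): continuation = 1/1.03·[0.9000·0.0000 + 0.1000·3.2250] = 0.3131; exercise value = 0.0000 ≤ continuation, so V_u = 0.3131
Node d (S = 25.5): continuation = 1/1.03·[0.9000·3.2250 + 0.1000·8.3250] = 3.6262; exercise value = 4.5000 > continuation, so V_d = 4.5000 (exercise)
Node 0 (S = 30): continuation = 1/1.03·[0.9000·0.3131 + 0.1000·4.5000] = 0.7105; exercise value = 0.0000 ≤ continuation, so V_0 = 0.7105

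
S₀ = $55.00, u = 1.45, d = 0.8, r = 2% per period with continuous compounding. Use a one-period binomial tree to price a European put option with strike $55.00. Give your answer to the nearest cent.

$7.13

Risk-neutral probability p = (e^0.02 − 0.8)/(1.45 − 0.8) = 0.2202/0.6500 = 0.3388
Terminal stock prices: S_u = 79.75, S_d = 44
Terminal payoffs (K − S): max(-24.75, 0) = 0, max(11, 0) = 11
Node 0 (S = 55): V_0 = e^(−0.02)·[0.3388·0.0000 + 0.6612·11.0000] = 7.1295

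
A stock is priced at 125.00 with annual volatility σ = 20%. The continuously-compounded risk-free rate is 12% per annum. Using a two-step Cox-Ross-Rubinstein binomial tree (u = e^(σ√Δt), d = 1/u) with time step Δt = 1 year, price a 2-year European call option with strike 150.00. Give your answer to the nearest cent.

16.87

CRR parameters: u = e^(σ√Δt) = e^(0.2·√1) = 1.2214, d = 1/u = 0.8187
Per-period rate: rΔt = 0.12·1 = 0.12, so R = e^0.12 = 1.1275
Risk-neutral probability p = (e^0.12 − 0.8187)/(1.2214 − 0.8187) = 0.3088/0.4027 = 0.7668
Terminal stock prices: S_uu = 186.5, S_ud = 125, S_dd = 83.79
Terminal payoffs (S − K): max(36.48, 0) = 36.48, max(-25, 0) = 0, max(-66.21, 0) = 0
Node u (S = 152.7): V_u = e^(−0.12)·[0.7668·36.4781 + 0.2332·0.0000] = 24.8082
Node d (S = 102.3): V_d = e^(−0.12)·[0.7668·0.0000 + 0.2332·0.0000] = 0.0000
Node 0 (S = 125): V_0 = e^(−0.12)·[0.7668·24.8082 + 0.2332·0.0000] = 16.8717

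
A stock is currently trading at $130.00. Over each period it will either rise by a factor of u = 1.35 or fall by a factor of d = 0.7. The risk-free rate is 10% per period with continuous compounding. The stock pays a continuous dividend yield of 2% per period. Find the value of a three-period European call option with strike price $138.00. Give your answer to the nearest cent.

$36.45

Per-period risk-free factor R = e^0.1 = 1.1052; dividend-adjusted growth = e^(0.1−0.02) = 1.0833.
Risk-neutral probability p = (1.0833 − 0.7)/(1.35 − 0.7) = 0.3833/0.6500 = 0.5897
Terminal stock prices: S_uuu = 319.8, S_uud = 165.8, S_udd = 85.99, S_ddd = 44.59
Terminal payoffs (S − K): max(181.8, 0) = 181.8, max(27.85, 0) = 27.85, max(-52.01, 0) = 0, max(-93.41, 0) = 0
Node uu (S = 236.9): V_uu = e^(−0.1)·[0.5897·181.8488 + 0.4103·27.8475] = 107.3660
Node ud (S = 122.8): V_ud = e^(−0.1)·[0.5897·27.8475 + 0.4103·0.0000] = 14.8582
Node dd (S = 63.7): V_dd = e^(−0.1)·[0.5897·0.0000 + 0.4103·0.0000] = 0.0000
Node u (S = 175.5): V_u = e^(−0.1)·[0.5897·107.3660 + 0.4103·14.8582] = 62.8025
Node d (S = 91): V_d = e^(−0.1)·[0.5897·14.8582 + 0.4103·0.0000] = 7.9277
Node 0 (S = 130): V_0 = e^(−0.1)·[0.5897·62.8025 + 0.4103·7.9277] = 36.4522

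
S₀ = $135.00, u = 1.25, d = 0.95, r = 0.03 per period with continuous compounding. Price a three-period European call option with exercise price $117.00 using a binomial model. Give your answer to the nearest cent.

Risk-neutral probability p = (e^0.03 − 0.95)/(1.25 − 0.95) = 0.0805/0.3000 = 0.2682
Terminal stock prices: S_uuu = 263.7, S_uud = 200.4, S_udd = 152.3, S_ddd = 115.7
Terminal payoffs (S − K): max(146.7, 0) = 146.7, max(83.39, 0) = 83.39, max(35.3, 0) = 35.3, max(-1.254, 0) = 0
Node uu (S = 210.9): V_uu = e^(−0.03)·[0.2682·146.6719 + 0.7318·83.3906] = 97.3954
Node ud (S = 160.3): V_ud = e^(−0.03)·[0.2682·83.3906 + 0.7318·35.2969] = 46.7704
Node dd (S = 121.8): V_dd = e^(−0.03)·[0.2682·35.2969 + 0.7318·0.0000] = 9.1862
Node u (S = 168.8): V_u = e^(−0.03)·[0.2682·97.3954 + 0.7318·46.7704] = 58.5635
Node d (S = 128.2): V_d = e^(−0.03)·[0.2682·46.7704 + 0.7318·9.1862] = 18.6962
Node 0 (S = 135): V_0 = e^(−0.03)·[0.2682·58.5635 + 0.7318·18.6962] = 28.5194

$28.52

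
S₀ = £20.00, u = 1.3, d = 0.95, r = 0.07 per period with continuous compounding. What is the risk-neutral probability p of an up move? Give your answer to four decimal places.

Risk-neutral probability p = (e^0.07 − 0.95)/(1.3 − 0.95) = 0.1225/0.3500 = 0.3500

p = 0.3500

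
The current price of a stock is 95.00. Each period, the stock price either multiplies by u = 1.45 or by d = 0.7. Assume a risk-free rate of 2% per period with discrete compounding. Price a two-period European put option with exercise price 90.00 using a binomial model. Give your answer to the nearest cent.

13.73

Risk-neutral probability p = (1 + 0.02 − 0.7)/(1.45 − 0.7) = 0.3200/0.7500 = 0.4267
Terminal stock prices: S_uu = 199.7, S_ud = 96.42, S_dd = 46.55
Terminal payoffs (K − S): max(-109.7, 0) = 0, max(-6.425, 0) = 0, max(43.45, 0) = 43.45
Node u (S = 137.8): V_u = 1/1.02·[0.4267·0.0000 + 0.5733·0.0000] = 0.0000
Node d (S = 66.5): V_d = 1/1.02·[0.4267·0.0000 + 0.5733·43.4500] = 24.4229
Node 0 (S = 95): V_0 = 1/1.02·[0.4267·0.0000 + 0.5733·24.4229] = 13.7279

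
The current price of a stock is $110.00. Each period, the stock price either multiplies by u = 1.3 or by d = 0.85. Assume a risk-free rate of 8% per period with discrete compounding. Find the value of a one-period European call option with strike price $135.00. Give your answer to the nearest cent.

$3.79

Risk-neutral probability p = (1 + 0.08 − 0.85)/(1.3 − 0.85) = 0.2300/0.4500 = 0.5111
Terminal stock prices: S_u = 143, S_d = 93.5
Terminal payoffs (S − K): max(8, 0) = 8, max(-41.5, 0) = 0
Node 0 (S = 110): V_0 = 1/1.08·[0.5111·8.0000 + 0.4889·0.0000] = 3.7860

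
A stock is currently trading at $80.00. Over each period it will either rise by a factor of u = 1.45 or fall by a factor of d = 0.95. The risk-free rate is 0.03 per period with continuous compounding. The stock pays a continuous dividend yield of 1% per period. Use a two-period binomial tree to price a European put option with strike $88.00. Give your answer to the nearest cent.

$10.99

Per-period risk-free factor R = e^0.03 = 1.0305; dividend-adjusted growth = e^(0.03−0.01) = 1.0202.
Risk-neutral probability p = (1.0202 − 0.95)/(1.45 − 0.95) = 0.0702/0.5000 = 0.1404
Terminal stock prices: S_uu = 168.2, S_ud = 110.2, S_dd = 72.2
Terminal payoffs (K − S): max(-80.2, 0) = 0, max(-22.2, 0) = 0, max(15.8, 0) = 15.8
Node u (S = 116): V_u = e^(−0.03)·[0.1404·0.0000 + 0.8596·0.0000] = 0.0000
Node d (S = 76): V_d = e^(−0.03)·[0.1404·0.0000 + 0.8596·15.8000] = 13.1802
Node 0 (S = 80): V_0 = e^(−0.03)·[0.1404·0.0000 + 0.8596·13.1802] = 10.9949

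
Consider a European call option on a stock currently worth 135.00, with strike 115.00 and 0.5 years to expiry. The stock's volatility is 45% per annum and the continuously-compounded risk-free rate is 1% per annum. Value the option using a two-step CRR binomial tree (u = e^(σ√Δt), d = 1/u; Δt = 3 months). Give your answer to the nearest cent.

CRR parameters: u = e^(σ√Δt) = e^(0.45·√0.25) = 1.2523, d = 1/u = 0.7985
Per-period rate: rΔt = 0.01·0.25 = 0.0025, so R = e^0.0025 = 1.0025
Risk-neutral probability p = (e^0.0025 − 0.7985)/(1.2523 − 0.7985) = 0.2040/0.4538 = 0.4495
Terminal stock prices: S_uu = 211.7, S_ud = 135, S_dd = 86.08
Terminal payoffs (S − K): max(96.72, 0) = 96.72, max(20, 0) = 20, max(-28.92, 0) = 0
Node u (S = 169.1): V_u = e^(−0.0025)·[0.4495·96.7221 + 0.5505·20.0000] = 54.3507
Node d (S = 107.8): V_d = e^(−0.0025)·[0.4495·20.0000 + 0.5505·0.0000] = 8.9676
Node 0 (S = 135): V_0 = e^(−0.0025)·[0.4495·54.3507 + 0.5505·8.9676] = 29.2941

29.29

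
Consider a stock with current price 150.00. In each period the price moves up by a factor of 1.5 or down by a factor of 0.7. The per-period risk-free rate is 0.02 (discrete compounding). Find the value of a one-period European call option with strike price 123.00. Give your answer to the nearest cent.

Risk-neutral probability p = (1 + 0.02 − 0.7)/(1.5 − 0.7) = 0.3200/0.8000 = 0.4000
Terminal stock prices: S_u = 225, S_d = 105
Terminal payoffs (S − K): max(102, 0) = 102, max(-18, 0) = 0
Node 0 (S = 150): V_0 = 1/1.02·[0.4000·102.0000 + 0.6000·0.0000] = 40.0000

40.00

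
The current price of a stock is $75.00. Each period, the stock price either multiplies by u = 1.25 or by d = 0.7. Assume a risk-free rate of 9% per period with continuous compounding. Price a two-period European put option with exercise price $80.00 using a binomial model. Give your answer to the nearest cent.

$7.78

Risk-neutral probability p = (e^0.09 − 0.7)/(1.25 − 0.7) = 0.3942/0.5500 = 0.7167
Terminal stock prices: S_uu = 117.2, S_ud = 65.62, S_dd = 36.75
Terminal payoffs (K − S): max(-37.19, 0) = 0, max(14.38, 0) = 14.38, max(43.25, 0) = 43.25
Node u (S = 93.75): V_u = e^(−0.09)·[0.7167·0.0000 + 0.2833·14.3750] = 3.7222
Node d (S = 52.5): V_d = e^(−0.09)·[0.7167·14.3750 + 0.2833·43.2500] = 20.6145
Node 0 (S = 75): V_0 = e^(−0.09)·[0.7167·3.7222 + 0.2833·20.6145] = 7.7758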